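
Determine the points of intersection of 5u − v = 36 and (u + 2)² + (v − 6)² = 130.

Substitute v = 5u − 36:
26u² − 416u + 1638 = 0  ⟹  u² − 16u + 63 = 0
u = 9 or u = 7, giving (9, 9) and (7, −1).

(7, −1) and (9, 9)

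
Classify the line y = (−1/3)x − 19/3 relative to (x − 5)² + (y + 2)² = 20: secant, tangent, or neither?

Substituting the line into the circle gives 10x² − 64x + 214 = 0.
Δ = 4096 − 8560 = −4464.
No real roots: the line does not meet the circle.

neither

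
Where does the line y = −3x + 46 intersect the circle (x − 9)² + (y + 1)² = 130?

(12, 10) and (18, −8)

Express y = −3x + 46 and substitute into the circle:
10x² − 300x + 2160 = 0  ⟹  x² − 30x + 216 = 0
x = 18 or x = 12, giving (18, −8) and (12, 10).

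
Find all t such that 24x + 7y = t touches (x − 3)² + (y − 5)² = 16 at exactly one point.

t = 7 or t = 207

For a tangent, require d(centre, line) = r = 4.
|24·3 + 7·5 − t| / √625 = 4
|t − (107)| = 4·25, so t = 207 or t = 7.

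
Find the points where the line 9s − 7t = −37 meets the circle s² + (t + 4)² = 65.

From the line, t = (37 + 9s)/7. Substituting:
130s² + 1170s + 1040 = 0  ⟹  s² + 9s + 8 = 0
s = −1 or s = −8, giving (−1, 4) and (−8, −5).

(−8, −5) and (−1, 4)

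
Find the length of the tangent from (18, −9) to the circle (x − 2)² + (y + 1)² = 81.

√239

With centre O = (2, −1), |OP|² = 320 and r² = 81.
Power of the point: PT² = |PO|² − r² = 239, so PT = √239.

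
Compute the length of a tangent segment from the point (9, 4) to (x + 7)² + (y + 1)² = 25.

The centre is (−7, −1) and r = 5. The square of the distance from P to the centre is 256 + 25 = 281.
By the tangent–radius right angle, tangent length = √(|PO|² − r²) = √256 = 16.

16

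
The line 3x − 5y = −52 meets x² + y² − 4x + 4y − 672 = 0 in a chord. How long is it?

Express y = (52 + 3x)/5 and substitute into the circle:
34x² + 272x − 13056 = 0  ⟹  x² + 8x − 384 = 0
x = 16 or x = −24, giving (16, 20) and (−24, −4).
|(16, 20) − (−24, −4)| = √((40)² + (24)²) = 8√34.

8√34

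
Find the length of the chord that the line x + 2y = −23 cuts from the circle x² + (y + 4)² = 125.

Centre (0, −4), r² = 125. Perpendicular distance d from centre to line = |15| / √5 = 15/√5.
Chord = 2√(r² − d²) = 2·√(80) = 8√5.

8√5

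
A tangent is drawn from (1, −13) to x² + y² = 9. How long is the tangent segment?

Centre (0, 0), r² = 9. |PO|² = (1)² + (−13)² = 170.
Power of the point: PT² = |PO|² − r² = 161, so PT = √161.

√161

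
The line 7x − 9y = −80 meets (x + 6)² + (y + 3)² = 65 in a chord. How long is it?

√130

Express y = (80 + 7x)/9 and substitute into the circle:
130x² + 2470x + 9100 = 0  ⟹  x² + 19x + 70 = 0
x = −5 or x = −14, giving (−5, 5) and (−14, −2).
Chord length = distance between (−5, 5) and (−14, −2) = √130 = √130.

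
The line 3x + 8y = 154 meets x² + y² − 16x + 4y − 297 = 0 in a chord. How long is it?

2√73

Centre (8, −2), r² = 365. Perpendicular distance d from centre to line = |−146| / √73 = 146/√73.
Chord = 2√(r² − d²) = 2·√(73) = 2√73.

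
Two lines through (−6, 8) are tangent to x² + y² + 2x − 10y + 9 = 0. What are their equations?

A line y − (8) = m(x − (−6)) is tangent when its distance from (−1, 5) is √17:
(5m − (−3))² = 17(m² + 1)
4m² + 15m − 4 = 0, so m = 1/4 or m = −4.
Through (−6, 8) these give x − 4y = −38 and 4x + y = −16.

x − 4y = −38 and 4x + y = −16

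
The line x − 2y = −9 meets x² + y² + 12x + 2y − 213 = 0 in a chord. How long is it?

14√5

Centre (−6, −1), r² = 250. Perpendicular distance d from centre to line = |5| / √5 = 5/√5.
Half the chord is √(r² − d²) = √(245), so the full chord is 14√5.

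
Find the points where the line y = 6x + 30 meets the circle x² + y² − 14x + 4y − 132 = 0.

(−6, −6) and (−4, 6)

From the line, y = 6x + 30. Substituting:
37x² + 370x + 888 = 0  ⟹  x² + 10x + 24 = 0
x = −4 or x = −6, giving (−4, 6) and (−6, −6).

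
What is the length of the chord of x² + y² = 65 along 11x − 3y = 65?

√130

The distance from (0, 0) to the line is 65/√130, and r² = 65.
Half the chord is √(r² − d²) = √(65/2), so the full chord is √130.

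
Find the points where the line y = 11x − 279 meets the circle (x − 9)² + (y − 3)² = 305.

Express y = 11x − 279 and substitute into the circle:
122x² − 6222x + 79300 = 0  ⟹  x² − 51x + 650 = 0
x = 26 or x = 25, giving (26, 7) and (25, −4).

(25, −4) and (26, 7)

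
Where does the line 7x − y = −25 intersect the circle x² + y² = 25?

From the line, y = 7x + 25. Substituting:
50x² + 350x + 600 = 0  ⟹  x² + 7x + 12 = 0
x = −3 or x = −4, giving (−3, 4) and (−4, −3).

(−4, −3) and (−3, 4)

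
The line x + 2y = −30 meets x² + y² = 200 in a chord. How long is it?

4√5

Centre (0, 0), r² = 200. Perpendicular distance d from centre to line = |30| / √5 = 30/√5.
Half the chord is √(r² − d²) = √(20), so the full chord is 4√5.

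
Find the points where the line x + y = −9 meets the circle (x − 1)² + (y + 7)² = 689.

Express y = −x − 9 and substitute into the circle:
2x² + 2x − 684 = 0  ⟹  x² + x − 342 = 0
x = 18 or x = −19, giving (18, −27) and (−19, 10).

(−19, 10) and (18, −27)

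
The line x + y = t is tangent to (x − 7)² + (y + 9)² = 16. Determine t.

t = −2 ± 4√2

Tangency holds when the distance from the centre (7, −9) to the line equals the radius 4:
|1·7 + 1·(−9) − t| / √2 = 4
|t − (−2)| = 4√2.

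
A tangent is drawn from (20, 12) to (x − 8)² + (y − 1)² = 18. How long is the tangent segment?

With centre O = (8, 1), |OP|² = 265 and r² = 18.
By the tangent–radius right angle, tangent length = √(|PO|² − r²) = √247.

√247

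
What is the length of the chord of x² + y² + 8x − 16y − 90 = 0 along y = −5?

From the line, y = −5. Substituting:
x² + 8x + 15 = 0
x = −3 or x = −5, giving (−3, −5) and (−5, −5).
Chord length = distance between (−3, −5) and (−5, −5) = √4 = 2.

2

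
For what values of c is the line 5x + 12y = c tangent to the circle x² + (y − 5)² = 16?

Tangency holds when the distance from the centre (0, 5) to the line equals the radius 4:
|5·0 + 12·5 − c| / √169 = 4
|c − (60)| = 4·13, so c = 112 or c = 8.

c = 8 or c = 112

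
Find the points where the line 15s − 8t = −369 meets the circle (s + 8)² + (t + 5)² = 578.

(−31, −12) and (−15, 18)

Substitute t = (369 + 15s)/8:
289s² + 13294s + 134385 = 0  ⟹  s² + 46s + 465 = 0
s = −15 or s = −31, giving (−15, 18) and (−31, −12).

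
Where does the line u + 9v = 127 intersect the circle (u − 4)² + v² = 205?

(1, 14) and (10, 13)

Express v = (127 − u)/9 and substitute into the circle:
82u² − 902u + 820 = 0  ⟹  u² − 11u + 10 = 0
u = 10 or u = 1, giving (10, 13) and (1, 14).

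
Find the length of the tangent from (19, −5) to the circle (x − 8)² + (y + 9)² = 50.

√87

Centre (8, −9), r² = 50. |PO|² = (11)² + (4)² = 137.
By the tangent–radius right angle, tangent length = √(|PO|² − r²) = √87.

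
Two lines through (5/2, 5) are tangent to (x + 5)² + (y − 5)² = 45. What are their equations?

2x + y = 10 and 2x − y = 0

A line y − (5) = m(x − (5/2)) is tangent when its distance from (−5, 5) is 3√5:
(−15/2m − (0))² = 45(m² + 1)
m² − 4 = 0, so m = −2 or m = 2.
Through (5/2, 5) these give 2x + y = 10 and 2x − y = 0.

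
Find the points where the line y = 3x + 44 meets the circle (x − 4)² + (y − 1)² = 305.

Express y = 3x + 44 and substitute into the circle:
10x² + 250x + 1560 = 0  ⟹  x² + 25x + 156 = 0
x = −12 or x = −13, giving (−12, 8) and (−13, 5).

(−13, 5) and (−12, 8)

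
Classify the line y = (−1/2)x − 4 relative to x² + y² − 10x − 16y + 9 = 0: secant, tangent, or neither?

Centre (5, 8), r² = 80. Distance² from centre to line = (29)²/5 = 841/5.
Since d² > r², the line lies outside the circle.

neither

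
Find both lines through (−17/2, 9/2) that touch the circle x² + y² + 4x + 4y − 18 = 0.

Write the tangent as mx − y + (9/2 − m·(−17/2)) = 0 and set its distance from the centre to √26:
(13/2m − (−13/2))² = 26(m² + 1)
5m² + 26m + 5 = 0, so m = −1/5 or m = −5.
With m = −1/5: x + 5y = 14. With m = −5: 5x + y = −38.

x + 5y = 14 and 5x + y = −38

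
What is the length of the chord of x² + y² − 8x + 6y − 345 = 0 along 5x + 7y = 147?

Substitute y = (147 − 5x)/7:
74x² − 2072x + 10878 = 0  ⟹  x² − 28x + 147 = 0
x = 21 or x = 7, giving (21, 6) and (7, 16).
Chord length = distance between (21, 6) and (7, 16) = √296 = 2√74.

2√74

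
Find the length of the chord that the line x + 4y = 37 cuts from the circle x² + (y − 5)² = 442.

From the line, y = (37 − x)/4. Substituting:
17x² − 34x − 6783 = 0  ⟹  x² − 2x − 399 = 0
x = 21 or x = −19, giving (21, 4) and (−19, 14).
|(21, 4) − (−19, 14)| = √((40)² + (−10)²) = 10√17.

10√17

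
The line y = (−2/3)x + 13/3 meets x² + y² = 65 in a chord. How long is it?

4√13

Express y = (13 − 2x)/3 and substitute into the circle:
13x² − 52x − 416 = 0  ⟹  x² − 4x − 32 = 0
x = 8 or x = −4, giving (8, −1) and (−4, 7).
|(8, −1) − (−4, 7)| = √((12)² + (−8)²) = 4√13.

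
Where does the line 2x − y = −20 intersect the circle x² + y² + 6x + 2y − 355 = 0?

Substitute y = 2x + 20:
5x² + 90x + 85 = 0  ⟹  x² + 18x + 17 = 0
x = −1 or x = −17, giving (−1, 18) and (−17, −14).

(−17, −14) and (−1, 18)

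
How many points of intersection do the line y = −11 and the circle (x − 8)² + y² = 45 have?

Centre (8, 0), r² = 45. Distance² from centre to line = (11)² = 121.
Since d² > r², the line lies outside the circle.

0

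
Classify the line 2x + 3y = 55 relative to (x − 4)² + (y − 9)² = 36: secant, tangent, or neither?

Substituting the line into the circle gives 13x² − 184x + 604 = 0.
Discriminant = (−184)² − 4·13·(604) = 2448 > 0.
Two real roots: the line is a secant.

secant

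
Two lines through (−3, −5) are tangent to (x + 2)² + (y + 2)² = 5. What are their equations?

A line y − (−5) = m(x − (−3)) is tangent when its distance from (−2, −2) is √5:
(1m − (3))² = 5(m² + 1)
2m² + 3m − 2 = 0, so m = 1/2 or m = −2.
With m = 1/2: x − 2y = 7. With m = −2: 2x + y = −11.

x − 2y = 7 and 2x + y = −11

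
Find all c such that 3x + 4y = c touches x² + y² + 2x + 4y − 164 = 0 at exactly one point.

For a tangent, require d(centre, line) = r = 13.
|3·(−1) + 4·(−2) − c| / √25 = 13
|c − (−11)| = 13·5, so c = 54 or c = −76.

c = −76 or c = 54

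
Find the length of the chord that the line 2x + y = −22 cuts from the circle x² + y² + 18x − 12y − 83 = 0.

Express y = −2x − 22 and substitute into the circle:
5x² + 130x + 665 = 0  ⟹  x² + 26x + 133 = 0
x = −7 or x = −19, giving (−7, −8) and (−19, 16).
Chord length = distance between (−7, −8) and (−19, 16) = √720 = 12√5.

12√5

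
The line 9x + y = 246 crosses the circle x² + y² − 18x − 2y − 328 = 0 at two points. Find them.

(26, 12) and (28, −6)

Express y = −9x + 246 and substitute into the circle:
82x² − 4428x + 59696 = 0  ⟹  x² − 54x + 728 = 0
x = 28 or x = 26, giving (28, −6) and (26, 12).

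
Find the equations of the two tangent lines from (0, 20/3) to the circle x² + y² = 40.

Write the tangent as mx − y + (20/3 − m·(0)) = 0 and set its distance from the centre to 2√10:
[m·(0) − (−20/3)]² = 40(m² + 1)
9m² − 1 = 0, so m = −1/3 or m = 1/3.
With m = −1/3: x + 3y = 20. With m = 1/3: x − 3y = −20.

x + 3y = 20 and x − 3y = −20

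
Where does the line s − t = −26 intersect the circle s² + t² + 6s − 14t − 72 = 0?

From the line, t = s + 26. Substituting:
2s² + 44s + 240 = 0  ⟹  s² + 22s + 120 = 0
s = −10 or s = −12, giving (−10, 16) and (−12, 14).

(−12, 14) and (−10, 16)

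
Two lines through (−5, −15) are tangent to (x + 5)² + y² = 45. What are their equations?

2x + y = −25 and 2x − y = 5

A line y − (−15) = m(x − (−5)) is tangent when its distance from (−5, 0) is 3√5:
(0m − (15))² = 45(m² + 1)
m² − 4 = 0, so m = −2 or m = 2.
Through (−5, −15) these give 2x + y = −25 and 2x − y = 5.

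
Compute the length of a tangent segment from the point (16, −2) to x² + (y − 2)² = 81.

The centre is (0, 2) and r = 9. The square of the distance from P to the centre is 256 + 16 = 272.
Power of the point: PT² = |PO|² − r² = 191, so PT = √191.

√191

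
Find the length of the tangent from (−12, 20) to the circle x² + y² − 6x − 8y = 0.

2√114

Centre (3, 4), r² = 25. |PO|² = (−15)² + (16)² = 481.
By the tangent–radius right angle, tangent length = √(|PO|² − r²) = √456 = 2√114.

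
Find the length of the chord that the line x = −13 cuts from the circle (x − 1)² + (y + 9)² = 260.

16

The line gives x = −13. Substituting into the circle:
y² + 18y + 17 = 0
y = −1 or y = −17, giving (−13, −1) and (−13, −17).
Chord length = distance between (−13, −1) and (−13, −17) = √256 = 16.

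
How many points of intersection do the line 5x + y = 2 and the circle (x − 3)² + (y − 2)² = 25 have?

2

Centre (3, 2), r² = 25. Distance² from centre to line = (15)²/26 = 225/26.
Since d² < r², the line cuts the circle twice.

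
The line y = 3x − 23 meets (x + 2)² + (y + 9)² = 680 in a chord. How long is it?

16√10

Centre (−2, −9), r² = 680. Perpendicular distance d from centre to line = |−20| / √10 = 20/√10.
Half the chord is √(r² − d²) = √(640), so the full chord is 16√10.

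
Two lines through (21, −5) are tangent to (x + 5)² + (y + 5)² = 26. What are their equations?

A line y − (−5) = m(x − (21)) is tangent when its distance from (−5, −5) is √26:
(−26m − (0))² = 26(m² + 1)
25m² − 1 = 0, so m = 1/5 or m = −1/5.
With m = 1/5: x − 5y = 46. With m = −1/5: x + 5y = −4.

x − 5y = 46 and x + 5y = −4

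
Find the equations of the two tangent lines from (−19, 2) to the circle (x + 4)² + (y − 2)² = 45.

x + 2y = −15 and x − 2y = −23

A line y − (2) = m(x − (−19)) is tangent when its distance from (−4, 2) is 3√5:
(15m − (0))² = 45(m² + 1)
4m² − 1 = 0, so m = −1/2 or m = 1/2.
Through (−19, 2) these give x + 2y = −15 and x − 2y = −23.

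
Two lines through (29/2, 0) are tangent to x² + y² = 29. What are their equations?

Write the tangent as mx − y + (0 − m·(29/2)) = 0 and set its distance from the centre to √29:
[m·(−29/2) − (0)]² = 29(m² + 1)
25m² − 4 = 0, so m = 2/5 or m = −2/5.
Through (29/2, 0) these give 2x − 5y = 29 and 2x + 5y = 29.

2x − 5y = 29 and 2x + 5y = 29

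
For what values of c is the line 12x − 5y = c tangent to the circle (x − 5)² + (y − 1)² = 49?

Tangency holds when the distance from the centre (5, 1) to the line equals the radius 7:
|12·5 − 5·1 − c| / √169 = 7
|c − (55)| = 7·13, so c = 146 or c = −36.

c = −36 or c = 146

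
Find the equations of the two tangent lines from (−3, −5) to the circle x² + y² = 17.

4x + y = −17 and x − 4y = 17

Let a tangent through (−3, −5) have slope m. Its distance from (0, 0) must equal √17:
(3m − (5))² = 17(m² + 1)
4m² + 15m − 4 = 0, so m = −4 or m = 1/4.
With m = −4: 4x + y = −17. With m = 1/4: x − 4y = 17.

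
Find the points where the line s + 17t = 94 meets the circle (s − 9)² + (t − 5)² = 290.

Substitute t = (94 − s)/17:
290s² − 5220s − 60320 = 0  ⟹  s² − 18s − 208 = 0
s = 26 or s = −8, giving (26, 4) and (−8, 6).

(−8, 6) and (26, 4)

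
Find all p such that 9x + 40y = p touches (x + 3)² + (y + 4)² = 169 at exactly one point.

The line touches the circle iff its distance from (−3, −4) is 13:
|9·(−3) + 40·(−4) − p| / √1681 = 13
|p − (−187)| = 13·41, so p = 346 or p = −720.

p = −720 or p = 346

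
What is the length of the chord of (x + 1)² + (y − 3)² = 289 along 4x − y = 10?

8√17

Centre (−1, 3), r² = 289. Perpendicular distance d from centre to line = |−17| / √17 = 17/√17.
Half the chord is √(r² − d²) = √(272), so the full chord is 8√17.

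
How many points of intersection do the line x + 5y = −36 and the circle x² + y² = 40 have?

0

Substituting the line into the circle gives 26x² + 72x + 296 = 0.
Δ = 5184 − 30784 = −25600.
No real roots: the line does not meet the circle.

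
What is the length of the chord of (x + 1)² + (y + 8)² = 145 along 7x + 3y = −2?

Centre (−1, −8), r² = 145. Perpendicular distance d from centre to line = |−29| / √58 = 29/√58.
Chord = 2√(r² − d²) = 2·√(261/2) = 3√58.

3√58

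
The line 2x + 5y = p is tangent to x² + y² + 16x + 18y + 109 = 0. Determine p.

p = −61 ± 6√29

The line touches the circle iff its distance from (−8, −9) is 6:
|2·(−8) + 5·(−9) − p| / √29 = 6
|p − (−61)| = 6√29.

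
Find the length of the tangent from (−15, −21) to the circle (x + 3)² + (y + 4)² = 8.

5√17

The centre is (−3, −4) and r = 2√2. The square of the distance from P to the centre is 144 + 289 = 433.
Power of the point: PT² = |PO|² − r² = 425, so PT = 5√17.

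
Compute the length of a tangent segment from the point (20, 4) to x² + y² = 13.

With centre O = (0, 0), |OP|² = 416 and r² = 13.
The tangent meets the radius at right angles, so tangent² = |PO|² − r² = 416 − 13 = 403.

√403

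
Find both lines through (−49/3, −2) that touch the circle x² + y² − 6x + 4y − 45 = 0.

Write the tangent as mx − y + (−2 − m·(−49/3)) = 0 and set its distance from the centre to √58:
[m·(58/3) − (0)]² = 58(m² + 1)
49m² − 9 = 0, so m = −3/7 or m = 3/7.
With m = −3/7: 3x + 7y = −63. With m = 3/7: 3x − 7y = −35.

3x + 7y = −63 and 3x − 7y = −35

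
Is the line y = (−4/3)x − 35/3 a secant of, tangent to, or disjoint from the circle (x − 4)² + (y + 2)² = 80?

disjoint

Centre (4, −2), r² = 80. Distance² from centre to line = (45)²/25 = 81.
Since d² > r², the line lies outside the circle.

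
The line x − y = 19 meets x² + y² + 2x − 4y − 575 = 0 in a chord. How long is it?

Substitute y = x − 19:
2x² − 40x − 138 = 0  ⟹  x² − 20x − 69 = 0
x = 23 or x = −3, giving (23, 4) and (−3, −22).
Chord length = distance between (23, 4) and (−3, −22) = √1352 = 26√2.

26√2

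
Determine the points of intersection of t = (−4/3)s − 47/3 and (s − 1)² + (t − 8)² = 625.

(−23, 15) and (1, −17)

From the line, t = (−47 − 4s)/3. Substituting:
25s² + 550s − 575 = 0  ⟹  s² + 22s − 23 = 0
s = 1 or s = −23, giving (1, −17) and (−23, 15).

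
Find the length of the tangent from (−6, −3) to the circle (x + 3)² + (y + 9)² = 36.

With centre O = (−3, −9), |OP|² = 45 and r² = 36.
The tangent meets the radius at right angles, so tangent² = |PO|² − r² = 45 − 36 = 9.

3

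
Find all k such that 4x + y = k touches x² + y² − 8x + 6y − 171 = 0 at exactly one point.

k = 13 ± 14√17

The line touches the circle iff its distance from (4, −3) is 14:
|4·4 + 1·(−3) − k| / √17 = 14
|k − (13)| = 14√17.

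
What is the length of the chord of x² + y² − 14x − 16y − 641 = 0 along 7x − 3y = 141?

Express y = (−141 + 7x)/3 and substitute into the circle:
58x² − 2436x + 20880 = 0  ⟹  x² − 42x + 360 = 0
x = 30 or x = 12, giving (30, 23) and (12, −19).
|(30, 23) − (12, −19)| = √((18)² + (42)²) = 6√58.

6√58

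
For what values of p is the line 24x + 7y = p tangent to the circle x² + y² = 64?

p = −200 or p = 200

Tangency holds when the distance from the centre (0, 0) to the line equals the radius 8:
|24·0 + 7·0 − p| / √625 = 8
|p| = 8·25, so p = 200 or p = −200.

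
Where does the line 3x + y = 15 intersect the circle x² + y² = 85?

(2, 9) and (7, −6)

Express y = −3x + 15 and substitute into the circle:
10x² − 90x + 140 = 0  ⟹  x² − 9x + 14 = 0
x = 7 or x = 2, giving (7, −6) and (2, 9).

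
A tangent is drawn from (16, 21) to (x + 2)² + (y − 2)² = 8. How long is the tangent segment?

With centre O = (−2, 2), |OP|² = 685 and r² = 8.
The tangent meets the radius at right angles, so tangent² = |PO|² − r² = 685 − 8 = 677.

√677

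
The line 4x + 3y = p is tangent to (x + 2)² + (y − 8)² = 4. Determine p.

The line touches the circle iff its distance from (−2, 8) is 2:
|4·(−2) + 3·8 − p| / √25 = 2
|p − (16)| = 2·5, so p = 26 or p = 6.

p = 6 or p = 26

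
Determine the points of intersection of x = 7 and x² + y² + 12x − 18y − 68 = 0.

(7, 5) and (7, 13)

The line gives x = 7. Substituting into the circle:
y² − 18y + 65 = 0
y = 13 or y = 5, giving (7, 13) and (7, 5).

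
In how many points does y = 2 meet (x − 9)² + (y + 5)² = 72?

2

d² = (0·9 + 1·(−5) − (2))² = 49; r² = 72.
Since d² < r², the line cuts the circle twice.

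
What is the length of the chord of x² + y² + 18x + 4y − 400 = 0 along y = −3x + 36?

The distance from (−9, −2) to the line is 65/√10, and r² = 485.
Chord = 2√(r² − d²) = 2·√(125/2) = 5√10.

5√10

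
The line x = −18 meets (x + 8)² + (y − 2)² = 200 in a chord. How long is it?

The line gives x = −18. Substituting into the circle:
y² − 4y − 96 = 0
y = 12 or y = −8, giving (−18, 12) and (−18, −8).
Chord length = distance between (−18, 12) and (−18, −8) = √400 = 20.

20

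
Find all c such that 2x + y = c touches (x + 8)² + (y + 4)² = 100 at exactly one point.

c = −20 ± 10√5

The line touches the circle iff its distance from (−8, −4) is 10:
|2·(−8) + 1·(−4) − c| / √5 = 10
|c − (−20)| = 10√5.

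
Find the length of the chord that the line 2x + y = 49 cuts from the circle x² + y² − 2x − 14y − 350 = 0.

The distance from (1, 7) to the line is 40/√5, and r² = 400.
Chord = 2√(r² − d²) = 2·√(80) = 8√5.

8√5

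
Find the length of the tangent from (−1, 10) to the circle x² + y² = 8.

√93

The centre is (0, 0) and r = 2√2. The square of the distance from P to the centre is 1 + 100 = 101.
By the tangent–radius right angle, tangent length = √(|PO|² − r²) = √93.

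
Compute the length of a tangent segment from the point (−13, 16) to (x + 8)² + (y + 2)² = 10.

√339

Centre (−8, −2), r² = 10. |PO|² = (−5)² + (18)² = 349.
Power of the point: PT² = |PO|² − r² = 339, so PT = √339.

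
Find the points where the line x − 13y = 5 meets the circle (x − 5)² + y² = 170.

Express y = (−5 + x)/13 and substitute into the circle:
170x² − 1700x − 24480 = 0  ⟹  x² − 10x − 144 = 0
x = 18 or x = −8, giving (18, 1) and (−8, −1).

(−8, −1) and (18, 1)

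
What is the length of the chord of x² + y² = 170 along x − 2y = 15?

10√5

The distance from (0, 0) to the line is 15/√5, and r² = 170.
Half the chord is √(r² − d²) = √(125), so the full chord is 10√5.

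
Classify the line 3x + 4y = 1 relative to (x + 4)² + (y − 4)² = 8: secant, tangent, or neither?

Substituting the line into the circle gives 25x² + 218x + 353 = 0.
Discriminant = (218)² − 4·25·(353) = 12224 > 0.
Two real roots: the line is a secant.

secant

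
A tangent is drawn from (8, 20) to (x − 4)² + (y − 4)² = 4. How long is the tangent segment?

2√67

Centre (4, 4), r² = 4. |PO|² = (4)² + (16)² = 272.
Power of the point: PT² = |PO|² − r² = 268, so PT = 2√67.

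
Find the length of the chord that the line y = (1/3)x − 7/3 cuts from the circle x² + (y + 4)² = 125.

The distance from (0, −4) to the line is 5/√10, and r² = 125.
Chord = 2√(r² − d²) = 2·√(245/2) = 7√10.

7√10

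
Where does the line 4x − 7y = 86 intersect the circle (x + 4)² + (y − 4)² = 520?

From the line, y = (−86 + 4x)/7. Substituting:
65x² − 520x − 11700 = 0  ⟹  x² − 8x − 180 = 0
x = 18 or x = −10, giving (18, −2) and (−10, −18).

(−10, −18) and (18, −2)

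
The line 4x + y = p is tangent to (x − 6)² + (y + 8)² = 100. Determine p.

p = 16 ± 10√17

Tangency holds when the distance from the centre (6, −8) to the line equals the radius 10:
|4·6 + 1·(−8) − p| / √17 = 10
|p − (16)| = 10√17.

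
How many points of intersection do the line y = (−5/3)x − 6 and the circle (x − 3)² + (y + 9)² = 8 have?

Centre (3, −9), r² = 8. Distance² from centre to line = (6)²/34 = 18/17.
Since d² < r², the line cuts the circle twice.

2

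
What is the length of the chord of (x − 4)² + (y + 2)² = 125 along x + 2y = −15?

8√5

Substitute y = (−15 − x)/2:
5x² − 10x − 315 = 0  ⟹  x² − 2x − 63 = 0
x = 9 or x = −7, giving (9, −12) and (−7, −4).
Chord length = distance between (9, −12) and (−7, −4) = √320 = 8√5.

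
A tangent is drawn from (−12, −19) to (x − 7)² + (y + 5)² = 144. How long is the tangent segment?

Centre (7, −5), r² = 144. |PO|² = (−19)² + (−14)² = 557.
Power of the point: PT² = |PO|² − r² = 413, so PT = √413.

√413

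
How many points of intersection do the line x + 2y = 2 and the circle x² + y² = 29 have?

Substituting the line into the circle gives 5x² − 4x − 112 = 0.
Δ = 16 − (−2240) = 2256.
Two real roots: the line is a secant.

2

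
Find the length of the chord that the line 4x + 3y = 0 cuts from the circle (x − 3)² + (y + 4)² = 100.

20

From the line, y = (−4x)/3. Substituting:
25x² − 150x − 675 = 0  ⟹  x² − 6x − 27 = 0
x = 9 or x = −3, giving (9, −12) and (−3, 4).
|(9, −12) − (−3, 4)| = √((12)² + (−16)²) = 20.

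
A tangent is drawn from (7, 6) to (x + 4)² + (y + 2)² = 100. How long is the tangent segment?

Centre (−4, −2), r² = 100. |PO|² = (11)² + (8)² = 185.
The tangent meets the radius at right angles, so tangent² = |PO|² − r² = 185 − 100 = 85.

√85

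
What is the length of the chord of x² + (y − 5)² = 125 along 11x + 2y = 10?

10√5

Express y = (10 − 11x)/2 and substitute into the circle:
125x² − 500 = 0  ⟹  x² − 4 = 0
x = 2 or x = −2, giving (2, −6) and (−2, 16).
Chord length = distance between (2, −6) and (−2, 16) = √500 = 10√5.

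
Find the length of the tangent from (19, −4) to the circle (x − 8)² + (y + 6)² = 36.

√89

With centre O = (8, −6), |OP|² = 125 and r² = 36.
Power of the point: PT² = |PO|² − r² = 89, so PT = √89.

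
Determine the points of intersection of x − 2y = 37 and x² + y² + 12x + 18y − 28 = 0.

(−5, −21) and (3, −17)

Express y = (−37 + x)/2 and substitute into the circle:
5x² + 10x − 75 = 0  ⟹  x² + 2x − 15 = 0
x = 3 or x = −5, giving (3, −17) and (−5, −21).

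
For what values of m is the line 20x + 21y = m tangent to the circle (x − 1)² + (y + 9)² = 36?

The line touches the circle iff its distance from (1, −9) is 6:
|20·1 + 21·(−9) − m| / √841 = 6
|m − (−169)| = 6·29, so m = 5 or m = −343.

m = −343 or m = 5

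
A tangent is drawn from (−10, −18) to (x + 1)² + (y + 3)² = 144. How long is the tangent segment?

9√2

With centre O = (−1, −3), |OP|² = 306 and r² = 144.
The tangent meets the radius at right angles, so tangent² = |PO|² − r² = 306 − 144 = 162.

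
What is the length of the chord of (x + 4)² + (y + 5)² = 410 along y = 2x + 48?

2√5

The distance from (−4, −5) to the line is 45/√5, and r² = 410.
Half the chord is √(r² − d²) = √(5), so the full chord is 2√5.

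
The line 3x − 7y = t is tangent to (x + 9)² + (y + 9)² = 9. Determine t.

The line touches the circle iff its distance from (−9, −9) is 3:
|3·(−9) − 7·(−9) − t| / √58 = 3
|t − (36)| = 3√58.

t = 36 ± 3√58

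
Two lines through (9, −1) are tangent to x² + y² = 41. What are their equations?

4x − 5y = 41 and 5x + 4y = 41

A line y − (−1) = m(x − (9)) is tangent when its distance from (0, 0) is √41:
[m·(−9) − (1)]² = 41(m² + 1)
20m² + 9m − 20 = 0, so m = 4/5 or m = −5/4.
With m = 4/5: 4x − 5y = 41. With m = −5/4: 5x + 4y = 41.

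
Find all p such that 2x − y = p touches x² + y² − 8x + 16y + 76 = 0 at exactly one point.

p = 16 ± 2√5

The line touches the circle iff its distance from (4, −8) is 2:
|2·4 − 1·(−8) − p| / √5 = 2
|p − (16)| = 2√5.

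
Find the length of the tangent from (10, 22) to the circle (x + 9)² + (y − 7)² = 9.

Centre (−9, 7), r² = 9. |PO|² = (19)² + (15)² = 586.
The tangent meets the radius at right angles, so tangent² = |PO|² − r² = 586 − 9 = 577.

√577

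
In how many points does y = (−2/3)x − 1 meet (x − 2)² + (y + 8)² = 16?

Centre (2, −8), r² = 16. Distance² from centre to line = (−17)²/13 = 289/13.
Since d² > r², the line lies outside the circle.

0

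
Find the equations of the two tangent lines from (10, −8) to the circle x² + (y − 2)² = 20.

A line y − (−8) = m(x − (10)) is tangent when its distance from (0, 2) is 2√5:
[m·(−10) − (10)]² = 20(m² + 1)
2m² + 5m + 2 = 0, so m = −1/2 or m = −2.
Through (10, −8) these give x + 2y = −6 and 2x + y = 12.

x + 2y = −6 and 2x + y = 12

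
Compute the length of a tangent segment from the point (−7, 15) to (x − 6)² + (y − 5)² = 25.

With centre O = (6, 5), |OP|² = 269 and r² = 25.
Power of the point: PT² = |PO|² − r² = 244, so PT = 2√61.

2√61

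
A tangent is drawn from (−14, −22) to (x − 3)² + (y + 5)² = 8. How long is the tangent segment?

Centre (3, −5), r² = 8. |PO|² = (−17)² + (−17)² = 578.
The tangent meets the radius at right angles, so tangent² = |PO|² − r² = 578 − 8 = 570.

√570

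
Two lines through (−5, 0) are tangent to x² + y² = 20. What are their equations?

2x − y = −10 and 2x + y = −10

Write the tangent as mx − y + (0 − m·(−5)) = 0 and set its distance from the centre to 2√5:
[m·(5) − (0)]² = 20(m² + 1)
m² − 4 = 0, so m = 2 or m = −2.
With m = 2: 2x − y = −10. With m = −2: 2x + y = −10.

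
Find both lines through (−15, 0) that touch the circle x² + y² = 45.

x + 2y = −15 and x − 2y = −15

A line y − (0) = m(x − (−15)) is tangent when its distance from (0, 0) is 3√5:
[m·(15) − (0)]² = 45(m² + 1)
4m² − 1 = 0, so m = −1/2 or m = 1/2.
With m = −1/2: x + 2y = −15. With m = 1/2: x − 2y = −15.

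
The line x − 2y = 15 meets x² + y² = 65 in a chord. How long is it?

From the line, y = (−15 + x)/2. Substituting:
5x² − 30x − 35 = 0  ⟹  x² − 6x − 7 = 0
x = 7 or x = −1, giving (7, −4) and (−1, −8).
Chord length = distance between (7, −4) and (−1, −8) = √80 = 4√5.

4√5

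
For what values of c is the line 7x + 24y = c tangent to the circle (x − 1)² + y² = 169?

The line touches the circle iff its distance from (1, 0) is 13:
|7·1 + 24·0 − c| / √625 = 13
|c − (7)| = 13·25, so c = 332 or c = −318.

c = −318 or c = 332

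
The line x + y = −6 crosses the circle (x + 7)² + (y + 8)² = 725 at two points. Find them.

(−21, 15) and (16, −22)

Express y = −x − 6 and substitute into the circle:
2x² + 10x − 672 = 0  ⟹  x² + 5x − 336 = 0
x = 16 or x = −21, giving (16, −22) and (−21, 15).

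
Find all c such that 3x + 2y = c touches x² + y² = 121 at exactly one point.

c = ±11√13

The line touches the circle iff its distance from (0, 0) is 11:
|3·0 + 2·0 − c| / √13 = 11
|c| = 11√13.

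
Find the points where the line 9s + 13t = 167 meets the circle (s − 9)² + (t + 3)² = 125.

(7, 8) and (20, −1)

Substitute t = (167 − 9s)/13:
250s² − 6750s + 35000 = 0  ⟹  s² − 27s + 140 = 0
s = 20 or s = 7, giving (20, −1) and (7, 8).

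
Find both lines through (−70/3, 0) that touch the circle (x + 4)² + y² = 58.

3x − 7y = −70 and 3x + 7y = −70

A line y − (0) = m(x − (−70/3)) is tangent when its distance from (−4, 0) is √58:
[m·(58/3) − (0)]² = 58(m² + 1)
49m² − 9 = 0, so m = 3/7 or m = −3/7.
Through (−70/3, 0) these give 3x − 7y = −70 and 3x + 7y = −70.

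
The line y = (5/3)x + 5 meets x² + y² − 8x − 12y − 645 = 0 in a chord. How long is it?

The distance from (4, 6) to the line is 17/√34, and r² = 697.
Chord = 2√(r² − d²) = 2·√(1377/2) = 9√34.

9√34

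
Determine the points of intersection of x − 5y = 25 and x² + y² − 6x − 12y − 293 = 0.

(−10, −7) and (20, −1)

Substitute y = (−25 + x)/5:
26x² − 260x − 5200 = 0  ⟹  x² − 10x − 200 = 0
x = 20 or x = −10, giving (20, −1) and (−10, −7).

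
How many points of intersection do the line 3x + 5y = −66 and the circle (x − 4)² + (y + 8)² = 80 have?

2

Centre (4, −8), r² = 80. Distance² from centre to line = (38)²/34 = 722/17.
Since d² < r², the line cuts the circle twice.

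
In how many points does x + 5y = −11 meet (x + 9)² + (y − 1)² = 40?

Substituting the line into the circle gives 26x² + 482x + 1281 = 0.
Δ = 232324 − 133224 = 99100.
Two real roots: the line is a secant.

2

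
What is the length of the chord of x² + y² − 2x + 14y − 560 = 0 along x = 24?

18

Centre (1, −7), r² = 610. Perpendicular distance d from centre to line = |−23| / √1 = 23.
Chord = 2√(r² − d²) = 2·√(81) = 18.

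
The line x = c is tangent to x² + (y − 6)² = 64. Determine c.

c = −8 or c = 8

For a tangent, require d(centre, line) = r = 8.
|1·0 + 0·6 − c| / √1 = 8
|c| = 8, so c = 8 or c = −8.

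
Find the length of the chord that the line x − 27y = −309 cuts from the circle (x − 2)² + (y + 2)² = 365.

√730

Express y = (309 + x)/27 and substitute into the circle:
730x² − 2190x − 131400 = 0  ⟹  x² − 3x − 180 = 0
x = 15 or x = −12, giving (15, 12) and (−12, 11).
|(15, 12) − (−12, 11)| = √((27)² + (1)²) = √730.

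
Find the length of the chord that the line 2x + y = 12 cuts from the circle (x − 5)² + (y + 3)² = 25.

Express y = −2x + 12 and substitute into the circle:
5x² − 70x + 225 = 0  ⟹  x² − 14x + 45 = 0
x = 9 or x = 5, giving (9, −6) and (5, 2).
|(9, −6) − (5, 2)| = √((4)² + (−8)²) = 4√5.

4√5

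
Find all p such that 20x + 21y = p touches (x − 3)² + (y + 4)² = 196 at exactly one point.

p = −430 or p = 382

For a tangent, require d(centre, line) = r = 14.
|20·3 + 21·(−4) − p| / √841 = 14
|p − (−24)| = 14·29, so p = 382 or p = −430.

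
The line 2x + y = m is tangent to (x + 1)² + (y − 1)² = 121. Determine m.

The line touches the circle iff its distance from (−1, 1) is 11:
|2·(−1) + 1·1 − m| / √5 = 11
|m − (−1)| = 11√5.

m = −1 ± 11√5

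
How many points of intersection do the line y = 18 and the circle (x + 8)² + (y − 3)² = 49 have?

Centre (−8, 3), r² = 49. Distance² from centre to line = (−15)² = 225.
Since d² > r², the line lies outside the circle.

0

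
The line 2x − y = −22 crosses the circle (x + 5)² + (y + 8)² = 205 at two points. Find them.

(−18, −14) and (−8, 6)

From the line, y = 2x + 22. Substituting:
5x² + 130x + 720 = 0  ⟹  x² + 26x + 144 = 0
x = −8 or x = −18, giving (−8, 6) and (−18, −14).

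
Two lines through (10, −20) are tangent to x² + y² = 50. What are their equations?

Let a tangent through (10, −20) have slope m. Its distance from (0, 0) must equal 5√2:
(−10m − (20))² = 50(m² + 1)
m² + 8m + 7 = 0, so m = −7 or m = −1.
Through (10, −20) these give 7x + y = 50 and x + y = −10.

7x + y = 50 and x + y = −10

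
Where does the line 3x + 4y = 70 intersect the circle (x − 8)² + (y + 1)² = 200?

(6, 13) and (22, 1)

Express y = (70 − 3x)/4 and substitute into the circle:
25x² − 700x + 3300 = 0  ⟹  x² − 28x + 132 = 0
x = 22 or x = 6, giving (22, 1) and (6, 13).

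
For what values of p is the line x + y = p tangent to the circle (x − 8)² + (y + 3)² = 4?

p = 5 ± 2√2

The line touches the circle iff its distance from (8, −3) is 2:
|1·8 + 1·(−3) − p| / √2 = 2
|p − (5)| = 2√2.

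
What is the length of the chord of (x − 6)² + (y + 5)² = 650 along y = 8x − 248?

The distance from (6, −5) to the line is 195/√65, and r² = 650.
Half the chord is √(r² − d²) = √(65), so the full chord is 2√65.

2√65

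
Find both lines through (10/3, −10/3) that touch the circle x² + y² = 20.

A line y − (−10/3) = m(x − (10/3)) is tangent when its distance from (0, 0) is 2√5:
[m·(−10/3) − (10/3)]² = 20(m² + 1)
2m² − 5m + 2 = 0, so m = 2 or m = 1/2.
With m = 2: 2x − y = 10. With m = 1/2: x − 2y = 10.

2x − y = 10 and x − 2y = 10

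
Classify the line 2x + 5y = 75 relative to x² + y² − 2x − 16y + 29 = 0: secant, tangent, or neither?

neither

Substituting the line into the circle gives 29x² − 190x + 350 = 0.
Δ = 36100 − 40600 = −4500.
No real roots: the line does not meet the circle.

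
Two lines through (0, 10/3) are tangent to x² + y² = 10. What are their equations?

x + 3y = 10 and x − 3y = −10

Let a tangent through (0, 10/3) have slope m. Its distance from (0, 0) must equal √10:
(0m − (−10/3))² = 10(m² + 1)
9m² − 1 = 0, so m = −1/3 or m = 1/3.
Through (0, 10/3) these give x + 3y = 10 and x − 3y = −10.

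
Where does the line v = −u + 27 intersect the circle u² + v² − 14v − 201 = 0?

(5, 22) and (15, 12)

Express v = −u + 27 and substitute into the circle:
2u² − 40u + 150 = 0  ⟹  u² − 20u + 75 = 0
u = 15 or u = 5, giving (15, 12) and (5, 22).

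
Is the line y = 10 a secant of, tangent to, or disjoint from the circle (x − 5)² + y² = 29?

Substituting the line into the circle gives x² − 10x + 96 = 0.
Discriminant = (−10)² − 4·1·(96) = −284 < 0.
No real roots: the line does not meet the circle.

disjoint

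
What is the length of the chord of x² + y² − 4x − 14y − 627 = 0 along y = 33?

4

The distance from (2, 7) to the line is 26, and r² = 680.
Chord = 2√(r² − d²) = 2·√(4) = 4.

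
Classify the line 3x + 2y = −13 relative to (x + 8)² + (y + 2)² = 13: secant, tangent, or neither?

neither

d² = (3·(−8) + 2·(−2) − (−13))²/13 = 225/13; r² = 13.
Since d² > r², the line lies outside the circle.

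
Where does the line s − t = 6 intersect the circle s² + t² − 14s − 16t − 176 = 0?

(−1, −7) and (22, 16)

Express t = s − 6 and substitute into the circle:
2s² − 42s − 44 = 0  ⟹  s² − 21s − 22 = 0
s = 22 or s = −1, giving (22, 16) and (−1, −7).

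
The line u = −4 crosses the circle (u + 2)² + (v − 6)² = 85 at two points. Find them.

(−4, −3) and (−4, 15)

The line gives u = −4. Substituting into the circle:
v² − 12v − 45 = 0
v = 15 or v = −3, giving (−4, 15) and (−4, −3).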